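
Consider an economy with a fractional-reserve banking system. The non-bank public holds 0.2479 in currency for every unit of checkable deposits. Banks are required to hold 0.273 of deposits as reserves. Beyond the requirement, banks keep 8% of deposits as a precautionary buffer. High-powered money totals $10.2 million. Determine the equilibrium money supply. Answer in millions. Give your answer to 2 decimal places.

The money multiplier is m = (1 + c) / (rr + e + c) = (1 + 0.2479) / (0.273 + 0.08 + 0.2479) ≈ 2.07672.
So M = m × MB = 2.07672 × 10.2 ≈ 21.1825 million.

$21.18 million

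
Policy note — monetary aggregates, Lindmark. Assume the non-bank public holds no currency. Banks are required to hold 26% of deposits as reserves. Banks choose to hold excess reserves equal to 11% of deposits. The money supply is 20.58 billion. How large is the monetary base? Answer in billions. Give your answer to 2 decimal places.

The money multiplier is m = 1 / (rr + e) = 1 / (0.26 + 0.11) ≈ 2.70270.
MB = M / m = 20.58 / 2.70270 ≈ 7.6146 billion.

7.61 billion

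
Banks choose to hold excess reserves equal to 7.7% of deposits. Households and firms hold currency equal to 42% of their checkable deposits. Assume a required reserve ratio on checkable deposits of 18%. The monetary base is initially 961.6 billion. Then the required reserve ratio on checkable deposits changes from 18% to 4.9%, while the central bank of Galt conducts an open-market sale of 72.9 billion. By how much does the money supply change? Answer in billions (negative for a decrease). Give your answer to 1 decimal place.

Before: m₁ = (1 + 0.42) / (0.18 + 0.077 + 0.42) ≈ 2.09749, MB₁ = 961.6, so M₁ = 2.09749 × 961.6 ≈ 2016.9464 billion.
After: m₂ = (1 + 0.42) / (0.049 + 0.077 + 0.42) ≈ 2.60073, MB₂ = 961.6 − 72.9 = 888.7, so M₂ = 2.60073 × 888.7 ≈ 2311.2688 billion.
ΔM = M₂ − M₁ = 2311.2688 − 2016.9464 = 294.3224 billion.

294.3 billion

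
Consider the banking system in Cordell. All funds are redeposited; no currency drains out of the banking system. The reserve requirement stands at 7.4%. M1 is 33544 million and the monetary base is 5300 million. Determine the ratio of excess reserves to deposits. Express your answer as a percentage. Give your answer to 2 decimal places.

Using m = M/MB = 33544/5300 ≈ 6.329057. Since m = (1 + c)/(c + rr + e), the denominator satisfies c + rr + e = (1 + c)/m = (1 + 0) / 6.329057 ≈ 0.158001.
With c = 0 and rr = 0.074, the ratio of excess reserves to deposits is 0.158001 − 0 − 0.074 = 0.084001.

8.40%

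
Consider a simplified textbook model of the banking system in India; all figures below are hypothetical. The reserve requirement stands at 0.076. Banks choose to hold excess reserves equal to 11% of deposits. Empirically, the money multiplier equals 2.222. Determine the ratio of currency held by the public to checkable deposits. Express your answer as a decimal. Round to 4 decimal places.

Using m = 2.222. From m = (1 + c)/(c + rr + e), rearranging gives 1 + c = m·(c + rr + e), so c·(1 − m) = m·(rr + e) − 1.
Hence c = [m·(rr + e) − 1]/(1 − m) = [2.222 × (0.076 + 0.11) − 1] / (1 − 2.222) ≈ 0.480121.

0.4801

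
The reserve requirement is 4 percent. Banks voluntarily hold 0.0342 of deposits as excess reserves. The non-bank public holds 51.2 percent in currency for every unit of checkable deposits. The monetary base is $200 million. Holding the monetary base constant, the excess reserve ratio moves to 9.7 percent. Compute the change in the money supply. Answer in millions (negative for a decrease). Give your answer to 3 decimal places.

-49.917 million

Initially m₁ = (1 + 0.512) / (0.04 + 0.0342 + 0.512) ≈ 2.5793245, so M₁ = 2.5793245 × 200 = 515.8649 million.
After the change m₂ = (1 + 0.512) / (0.04 + 0.097 + 0.512) ≈ 2.3297381, so M₂ = 2.3297381 × 200 ≈ 465.9476 million.
ΔM = M₂ − M₁ = 465.9476 − 515.8649 = -49.9173 million.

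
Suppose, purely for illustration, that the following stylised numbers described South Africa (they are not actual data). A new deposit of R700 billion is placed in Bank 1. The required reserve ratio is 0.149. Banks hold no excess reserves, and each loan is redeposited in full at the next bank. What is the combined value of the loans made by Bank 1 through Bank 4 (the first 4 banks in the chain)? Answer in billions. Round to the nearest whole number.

Bank i lends (1 − rr)^i of the original deposit: Bank 1 lends 700·0.8510 = 595.7000, Bank 2 lends 700·0.8510² = 506.9407, and so on.
Summing a geometric series: total = 700·[0.8510·(1 − 0.8510^4) / (1 − 0.8510)] ≈ 1901.1742 billion.

R1901 billion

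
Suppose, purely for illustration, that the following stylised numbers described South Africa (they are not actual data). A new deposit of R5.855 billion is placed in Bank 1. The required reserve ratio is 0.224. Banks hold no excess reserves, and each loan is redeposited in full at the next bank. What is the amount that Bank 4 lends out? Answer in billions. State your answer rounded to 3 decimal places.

R2.123 billion

Each bank lends a fraction (1 − rr) = 0.7760 of the deposit it receives, so Bank 4 receives 5.855·0.7760^3 and lends 5.855·0.7760^4 ≈ 2.1231 billion.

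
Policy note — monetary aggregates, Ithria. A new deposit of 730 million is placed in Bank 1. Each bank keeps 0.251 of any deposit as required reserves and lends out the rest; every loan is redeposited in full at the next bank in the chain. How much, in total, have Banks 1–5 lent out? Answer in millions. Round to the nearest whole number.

1665 million

Bank i lends (1 − rr)^i of the original deposit: Bank 1 lends 730·0.7490 = 546.7700, Bank 2 lends 730·0.7490² ≈ 409.5307, and so on.
Summing a geometric series: total = 730·[0.7490·(1 − 0.7490^5) / (1 − 0.7490)] ≈ 1664.8670 million.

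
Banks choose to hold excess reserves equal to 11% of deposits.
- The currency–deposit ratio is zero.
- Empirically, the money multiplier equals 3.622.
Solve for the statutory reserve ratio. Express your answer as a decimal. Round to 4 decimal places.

0.1661

Using m = 3.622. Since m = (1 + c)/(c + rr + e), the denominator satisfies c + rr + e = (1 + c)/m = (1 + 0) / 3.622 ≈ 0.276091.
With c = 0 and e = 0.11, the statutory reserve ratio is 0.276091 − 0 − 0.11 = 0.166091.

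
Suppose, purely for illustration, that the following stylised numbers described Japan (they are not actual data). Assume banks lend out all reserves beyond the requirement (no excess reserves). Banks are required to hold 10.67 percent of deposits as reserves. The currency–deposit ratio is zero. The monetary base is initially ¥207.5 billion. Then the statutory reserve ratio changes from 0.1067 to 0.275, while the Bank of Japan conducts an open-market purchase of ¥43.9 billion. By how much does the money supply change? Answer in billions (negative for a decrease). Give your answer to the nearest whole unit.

-1031 billion

Before: m₁ = 1 / (0.1067) ≈ 9.3721, MB₁ = 207.5, so M₁ = 9.3721 × 207.5 ≈ 1944.7107 billion.
After: m₂ = 1 / (0.275) ≈ 3.6364, MB₂ = 207.5 + 43.9 = 251.4, so M₂ = 3.6364 × 251.4 ≈ 914.191 billion.
ΔM = M₂ − M₁ = 914.191 − 1944.7107 = -1030.5197 billion.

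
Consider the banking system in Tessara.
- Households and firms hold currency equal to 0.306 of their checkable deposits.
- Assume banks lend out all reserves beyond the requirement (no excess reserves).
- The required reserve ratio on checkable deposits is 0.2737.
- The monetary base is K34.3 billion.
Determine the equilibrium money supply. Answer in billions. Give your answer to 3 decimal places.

The money multiplier is m = (1 + c) / (rr + c) = (1 + 0.306) / (0.2737 + 0.306) ≈ 2.252889.
So M = m × MB = 2.252889 × 34.3 ≈ 77.2741 billion.

K77.274 billion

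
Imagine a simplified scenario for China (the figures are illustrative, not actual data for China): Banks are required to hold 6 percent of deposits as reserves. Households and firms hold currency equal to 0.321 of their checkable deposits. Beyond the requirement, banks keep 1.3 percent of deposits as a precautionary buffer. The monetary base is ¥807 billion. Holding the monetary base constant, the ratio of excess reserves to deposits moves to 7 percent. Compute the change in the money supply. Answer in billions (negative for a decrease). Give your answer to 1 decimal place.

-342.0 billion

Initially m₁ = (1 + 0.321) / (0.06 + 0.013 + 0.321) ≈ 3.35279, so M₁ = 3.35279 × 807 ≈ 2705.7015 billion.
After the change m₂ = (1 + 0.321) / (0.06 + 0.07 + 0.321) ≈ 2.92905, so M₂ = 2.92905 × 807 ≈ 2363.7434 billion.
ΔM = M₂ − M₁ = 2363.7434 − 2705.7015 = -341.9581 billion.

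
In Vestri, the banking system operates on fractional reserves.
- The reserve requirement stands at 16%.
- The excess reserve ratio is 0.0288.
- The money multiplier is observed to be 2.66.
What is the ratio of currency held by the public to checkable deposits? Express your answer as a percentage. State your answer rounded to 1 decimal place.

30.0%

Using m = 2.66. From m = (1 + c)/(c + rr + e), rearranging gives 1 + c = m·(c + rr + e), so c·(1 − m) = m·(rr + e) − 1.
Hence c = [m·(rr + e) − 1]/(1 − m) = [2.66 × (0.16 + 0.0288) − 1] / (1 − 2.66) ≈ 0.299875.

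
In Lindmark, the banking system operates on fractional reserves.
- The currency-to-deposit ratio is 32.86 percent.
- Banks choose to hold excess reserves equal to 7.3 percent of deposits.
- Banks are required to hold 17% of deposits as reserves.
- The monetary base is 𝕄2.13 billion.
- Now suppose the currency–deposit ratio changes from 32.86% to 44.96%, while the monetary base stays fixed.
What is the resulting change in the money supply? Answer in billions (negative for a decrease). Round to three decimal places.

Initially m₁ = (1 + 0.3286) / (0.17 + 0.073 + 0.3286) ≈ 2.32435, so M₁ = 2.32435 × 2.13 ≈ 4.9509 billion.
After the change m₂ = (1 + 0.4496) / (0.17 + 0.073 + 0.4496) ≈ 2.09298, so M₂ = 2.09298 × 2.13 ≈ 4.458 billion.
ΔM = M₂ − M₁ = 4.458 − 4.9509 = -0.4929 billion.

-0.493 billion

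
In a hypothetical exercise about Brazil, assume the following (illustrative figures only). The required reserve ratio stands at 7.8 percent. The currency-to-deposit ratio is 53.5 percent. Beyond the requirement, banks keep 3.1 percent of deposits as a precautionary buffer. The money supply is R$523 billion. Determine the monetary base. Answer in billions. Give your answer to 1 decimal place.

R$219.4 billion

The money multiplier is m = (1 + c) / (rr + e + c) = (1 + 0.535) / (0.078 + 0.031 + 0.535) ≈ 2.38354.
MB = M / m = 523 / 2.38354 ≈ 219.4215 billion.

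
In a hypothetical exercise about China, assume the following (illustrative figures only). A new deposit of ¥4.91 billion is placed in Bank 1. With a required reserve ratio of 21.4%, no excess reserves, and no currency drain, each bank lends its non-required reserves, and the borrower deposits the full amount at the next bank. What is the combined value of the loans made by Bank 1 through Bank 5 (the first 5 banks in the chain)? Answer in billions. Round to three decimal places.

Bank i lends (1 − rr)^i of the original deposit: Bank 1 lends 4.91·0.7860 ≈ 3.8593, Bank 2 lends 4.91·0.7860² ≈ 3.0334, and so on.
Summing a geometric series: total = 4.91·[0.7860·(1 − 0.7860^5) / (1 − 0.7860)] ≈ 12.6239 billion.

¥12.624 billion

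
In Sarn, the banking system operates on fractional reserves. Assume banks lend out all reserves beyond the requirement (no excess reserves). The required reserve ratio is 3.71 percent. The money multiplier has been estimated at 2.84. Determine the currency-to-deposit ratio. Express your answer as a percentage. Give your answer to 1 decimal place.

48.6%

Using m = 2.84. From m = (1 + c)/(c + rr + e), rearranging gives 1 + c = m·(c + rr + e), so c·(1 − m) = m·(rr + e) − 1.
Hence c = [m·(rr + e) − 1]/(1 − m) = [2.84 × (0.0371 + 0) − 1] / (1 − 2.84) ≈ 0.486215.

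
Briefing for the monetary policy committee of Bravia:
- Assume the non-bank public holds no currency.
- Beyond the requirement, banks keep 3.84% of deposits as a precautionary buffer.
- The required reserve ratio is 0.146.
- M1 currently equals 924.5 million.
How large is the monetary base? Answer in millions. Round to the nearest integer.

The money multiplier is m = 1 / (rr + e) = 1 / (0.146 + 0.0384) ≈ 5.4230.
MB = M / m = 924.5 / 5.4230 ≈ 170.4776 million.

170 million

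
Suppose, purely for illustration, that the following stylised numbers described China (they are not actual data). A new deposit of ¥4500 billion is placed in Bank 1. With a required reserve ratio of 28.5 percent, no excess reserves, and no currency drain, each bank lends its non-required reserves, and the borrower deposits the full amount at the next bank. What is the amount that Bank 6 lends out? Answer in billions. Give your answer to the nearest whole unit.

Each bank lends a fraction (1 − rr) = 0.7150 of the deposit it receives, so Bank 6 receives 4500·0.7150^5 and lends 4500·0.7150^6 ≈ 601.2412 billion.

¥601 billion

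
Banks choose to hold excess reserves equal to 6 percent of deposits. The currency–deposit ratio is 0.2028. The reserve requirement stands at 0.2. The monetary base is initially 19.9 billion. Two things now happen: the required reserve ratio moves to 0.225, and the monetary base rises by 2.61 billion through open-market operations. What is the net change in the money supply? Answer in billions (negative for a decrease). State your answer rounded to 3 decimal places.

Before: m₁ = (1 + 0.2028) / (0.2 + 0.06 + 0.2028) ≈ 2.598963, MB₁ = 19.9, so M₁ = 2.598963 × 19.9 ≈ 51.7194 billion.
After: m₂ = (1 + 0.2028) / (0.225 + 0.06 + 0.2028) ≈ 2.465765, MB₂ = 19.9 + 2.61 = 22.51, so M₂ = 2.465765 × 22.51 ≈ 55.5044 billion.
ΔM = M₂ − M₁ = 55.5044 − 51.7194 = 3.785 billion.

3.785 billion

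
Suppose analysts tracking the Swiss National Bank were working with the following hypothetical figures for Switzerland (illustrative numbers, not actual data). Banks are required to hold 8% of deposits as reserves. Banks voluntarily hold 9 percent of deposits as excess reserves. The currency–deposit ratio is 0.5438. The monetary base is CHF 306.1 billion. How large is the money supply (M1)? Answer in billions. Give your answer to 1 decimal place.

CHF 662.0 billion

The money multiplier is m = (1 + c) / (rr + e + c) = (1 + 0.5438) / (0.08 + 0.09 + 0.5438) ≈ 2.16279.
So M = m × MB = 2.16279 × 306.1 ≈ 662.03 billion.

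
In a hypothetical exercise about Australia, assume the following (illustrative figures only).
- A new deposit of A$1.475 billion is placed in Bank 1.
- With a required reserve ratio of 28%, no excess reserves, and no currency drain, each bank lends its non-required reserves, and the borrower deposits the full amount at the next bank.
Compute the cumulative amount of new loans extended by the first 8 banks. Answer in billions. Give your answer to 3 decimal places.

Bank i lends (1 − rr)^i of the original deposit: Bank 1 lends 1.475·0.7200 = 1.0620, Bank 2 lends 1.475·0.7200² ≈ 0.7646, and so on.
Summing a geometric series: total = 1.475·[0.7200·(1 − 0.7200^8) / (1 − 0.7200)] ≈ 3.5189 billion.

A$3.519 billion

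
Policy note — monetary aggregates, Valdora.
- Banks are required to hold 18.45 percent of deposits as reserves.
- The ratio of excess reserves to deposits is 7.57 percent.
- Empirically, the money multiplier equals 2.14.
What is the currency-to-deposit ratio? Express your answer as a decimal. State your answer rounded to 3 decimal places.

Using m = 2.14. From m = (1 + c)/(c + rr + e), rearranging gives 1 + c = m·(c + rr + e), so c·(1 − m) = m·(rr + e) − 1.
Hence c = [m·(rr + e) − 1]/(1 − m) = [2.14 × (0.1845 + 0.0757) − 1] / (1 − 2.14) ≈ 0.388747.

0.389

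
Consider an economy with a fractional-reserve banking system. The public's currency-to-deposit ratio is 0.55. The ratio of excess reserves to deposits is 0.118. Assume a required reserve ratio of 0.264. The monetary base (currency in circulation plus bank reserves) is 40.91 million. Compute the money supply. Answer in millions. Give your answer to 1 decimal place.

The money multiplier is m = (1 + c) / (rr + e + c) = (1 + 0.55) / (0.264 + 0.118 + 0.55) ≈ 1.6631.
So M = m × MB = 1.6631 × 40.91 ≈ 68.0374 million.

68.0 million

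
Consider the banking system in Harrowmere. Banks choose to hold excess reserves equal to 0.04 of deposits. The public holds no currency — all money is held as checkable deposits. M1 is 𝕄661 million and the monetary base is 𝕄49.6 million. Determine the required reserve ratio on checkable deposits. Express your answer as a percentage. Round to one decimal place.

3.5%

Using m = M/MB = 661/49.6 ≈ 13.326613. Since m = (1 + c)/(c + rr + e), the denominator satisfies c + rr + e = (1 + c)/m = (1 + 0) / 13.326613 ≈ 0.075038.
With c = 0 and e = 0.04, the required reserve ratio on checkable deposits is 0.075038 − 0 − 0.04 = 0.035038.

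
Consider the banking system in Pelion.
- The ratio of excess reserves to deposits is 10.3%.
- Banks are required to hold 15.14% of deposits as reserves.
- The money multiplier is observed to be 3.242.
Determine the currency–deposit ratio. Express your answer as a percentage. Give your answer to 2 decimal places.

7.82%

Using m = 3.242. From m = (1 + c)/(c + rr + e), rearranging gives 1 + c = m·(c + rr + e), so c·(1 − m) = m·(rr + e) − 1.
Hence c = [m·(rr + e) − 1]/(1 − m) = [3.242 × (0.1514 + 0.103) − 1] / (1 − 3.242) ≈ 0.078160.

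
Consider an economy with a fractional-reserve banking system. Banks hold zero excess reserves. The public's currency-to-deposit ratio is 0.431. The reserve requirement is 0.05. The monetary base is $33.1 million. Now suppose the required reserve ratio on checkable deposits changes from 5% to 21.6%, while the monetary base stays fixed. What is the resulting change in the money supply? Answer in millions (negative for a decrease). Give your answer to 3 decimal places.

Initially m₁ = (1 + 0.431) / (0.05 + 0.431) ≈ 2.975052, so M₁ = 2.975052 × 33.1 ≈ 98.4742 million.
After the change m₂ = (1 + 0.431) / (0.216 + 0.431) ≈ 2.211747, so M₂ = 2.211747 × 33.1 ≈ 73.2088 million.
ΔM = M₂ − M₁ = 73.2088 − 98.4742 = -25.2654 million.

-25.265 million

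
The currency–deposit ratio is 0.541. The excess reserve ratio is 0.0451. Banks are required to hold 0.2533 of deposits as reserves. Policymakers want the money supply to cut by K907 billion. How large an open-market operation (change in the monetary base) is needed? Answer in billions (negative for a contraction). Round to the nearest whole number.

-494 billion

The money multiplier is m = (1 + c) / (rr + e + c) = (1 + 0.541) / (0.2533 + 0.0451 + 0.541) ≈ 1.8358.
ΔMB = ΔM / m = (−907) / 1.8358 ≈ -494.0625 billion.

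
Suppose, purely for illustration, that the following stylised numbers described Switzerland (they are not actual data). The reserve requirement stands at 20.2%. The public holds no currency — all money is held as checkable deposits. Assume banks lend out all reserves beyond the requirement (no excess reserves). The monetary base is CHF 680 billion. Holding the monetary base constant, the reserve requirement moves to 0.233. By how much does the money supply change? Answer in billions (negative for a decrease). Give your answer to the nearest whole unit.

Initially m₁ = 1 / (0.202) ≈ 4.9505, so M₁ = 4.9505 × 680 = 3366.34 billion.
After the change m₂ = 1 / (0.233) ≈ 4.2918, so M₂ = 4.2918 × 680 = 2918.424 billion.
ΔM = M₂ − M₁ = 2918.424 − 3366.34 = -447.916 billion.

-448 billion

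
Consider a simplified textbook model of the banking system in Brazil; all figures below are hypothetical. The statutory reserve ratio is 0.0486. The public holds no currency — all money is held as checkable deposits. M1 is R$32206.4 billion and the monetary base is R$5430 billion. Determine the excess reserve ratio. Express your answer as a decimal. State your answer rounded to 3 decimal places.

Using m = M/MB = 32206.4/5430 ≈ 5.931197. Since m = (1 + c)/(c + rr + e), the denominator satisfies c + rr + e = (1 + c)/m = (1 + 0) / 5.931197 ≈ 0.168600.
With c = 0 and rr = 0.0486, the excess reserve ratio is 0.168600 − 0 − 0.0486 = 0.12.

0.120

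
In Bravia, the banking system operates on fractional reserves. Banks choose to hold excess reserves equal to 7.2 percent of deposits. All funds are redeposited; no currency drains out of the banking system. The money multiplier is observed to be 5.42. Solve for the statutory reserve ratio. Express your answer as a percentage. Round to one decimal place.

11.3%

Using m = 5.42. Since m = (1 + c)/(c + rr + e), the denominator satisfies c + rr + e = (1 + c)/m = (1 + 0) / 5.42 ≈ 0.184502.
With c = 0 and e = 0.072, the statutory reserve ratio is 0.184502 − 0 − 0.072 = 0.112502.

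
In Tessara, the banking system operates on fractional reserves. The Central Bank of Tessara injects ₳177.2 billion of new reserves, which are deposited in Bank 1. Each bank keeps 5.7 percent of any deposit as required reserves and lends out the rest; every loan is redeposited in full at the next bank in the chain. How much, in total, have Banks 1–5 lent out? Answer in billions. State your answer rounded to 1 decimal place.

Bank i lends (1 − rr)^i of the original deposit: Bank 1 lends 177.2·0.9430 = 167.0996, Bank 2 lends 177.2·0.9430² ≈ 157.5749, and so on.
Summing a geometric series: total = 177.2·[0.9430·(1 − 0.9430^5) / (1 − 0.9430)] ≈ 745.5273 billion.

₳745.5 billion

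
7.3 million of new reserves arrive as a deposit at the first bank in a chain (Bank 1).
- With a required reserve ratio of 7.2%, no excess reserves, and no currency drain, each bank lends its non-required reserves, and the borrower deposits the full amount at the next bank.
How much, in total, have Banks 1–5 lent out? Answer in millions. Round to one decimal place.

29.3 million

Bank i lends (1 − rr)^i of the original deposit: Bank 1 lends 7.3·0.9280 = 6.7744, Bank 2 lends 7.3·0.9280² ≈ 6.2866, and so on.
Summing a geometric series: total = 7.3·[0.9280·(1 − 0.9280^5) / (1 − 0.9280)] ≈ 29.3332 million.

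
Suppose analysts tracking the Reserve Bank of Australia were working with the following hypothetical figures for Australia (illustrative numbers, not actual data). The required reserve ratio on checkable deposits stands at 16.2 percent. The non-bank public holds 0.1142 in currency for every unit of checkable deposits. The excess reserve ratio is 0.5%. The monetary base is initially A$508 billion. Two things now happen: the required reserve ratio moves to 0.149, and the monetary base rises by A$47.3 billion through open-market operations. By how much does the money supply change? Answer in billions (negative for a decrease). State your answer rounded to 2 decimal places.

A$294.07 billion

Before: m₁ = (1 + 0.1142) / (0.162 + 0.005 + 0.1142) ≈ 3.962304, MB₁ = 508, so M₁ = 3.962304 × 508 ≈ 2012.8504 billion.
After: m₂ = (1 + 0.1142) / (0.149 + 0.005 + 0.1142) ≈ 4.154362, MB₂ = 508 + 47.3 = 555.3, so M₂ = 4.154362 × 555.3 ≈ 2306.9172 billion.
ΔM = M₂ − M₁ = 2306.9172 − 2012.8504 = 294.0668 billion.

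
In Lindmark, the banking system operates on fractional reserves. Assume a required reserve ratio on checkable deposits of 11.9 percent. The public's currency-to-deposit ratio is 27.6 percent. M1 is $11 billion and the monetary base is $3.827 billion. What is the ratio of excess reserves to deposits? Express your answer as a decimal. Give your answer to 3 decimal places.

Using m = M/MB = 11/3.827 ≈ 2.874314. Since m = (1 + c)/(c + rr + e), the denominator satisfies c + rr + e = (1 + c)/m = (1 + 0.276) / 2.874314 ≈ 0.443932.
With c = 0.276 and rr = 0.119, the ratio of excess reserves to deposits is 0.443932 − 0.276 − 0.119 = 0.048932.

0.049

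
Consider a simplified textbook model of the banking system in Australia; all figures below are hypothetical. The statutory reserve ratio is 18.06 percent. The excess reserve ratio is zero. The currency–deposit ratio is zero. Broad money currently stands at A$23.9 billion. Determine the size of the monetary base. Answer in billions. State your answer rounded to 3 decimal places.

With no currency drain and no excess reserves, the money multiplier is m = 1/rr = 1/0.1806 ≈ 5.537099.
The monetary base is MB = M / m = 23.9 / 5.537099 ≈ 4.3163 billion.

A$4.316 billion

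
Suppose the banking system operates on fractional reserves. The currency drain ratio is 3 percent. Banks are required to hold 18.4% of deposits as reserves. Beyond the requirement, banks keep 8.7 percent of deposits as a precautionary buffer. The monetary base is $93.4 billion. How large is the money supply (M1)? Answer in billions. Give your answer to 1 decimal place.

The money multiplier is m = (1 + c) / (rr + e + c) = (1 + 0.03) / (0.184 + 0.087 + 0.03) ≈ 3.4219.
So M = m × MB = 3.4219 × 93.4 ≈ 319.6055 billion.

$319.6 billion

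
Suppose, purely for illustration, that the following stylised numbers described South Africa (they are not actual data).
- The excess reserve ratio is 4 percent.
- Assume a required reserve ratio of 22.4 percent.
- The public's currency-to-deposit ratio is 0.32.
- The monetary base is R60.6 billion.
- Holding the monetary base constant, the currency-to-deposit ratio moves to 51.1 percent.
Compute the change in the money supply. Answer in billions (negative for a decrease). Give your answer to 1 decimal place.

-18.8 billion

Initially m₁ = (1 + 0.32) / (0.224 + 0.04 + 0.32) ≈ 2.2603, so M₁ = 2.2603 × 60.6 ≈ 136.9742 billion.
After the change m₂ = (1 + 0.511) / (0.224 + 0.04 + 0.511) ≈ 1.9497, so M₂ = 1.9497 × 60.6 ≈ 118.1518 billion.
ΔM = M₂ − M₁ = 118.1518 − 136.9742 = -18.8224 billion.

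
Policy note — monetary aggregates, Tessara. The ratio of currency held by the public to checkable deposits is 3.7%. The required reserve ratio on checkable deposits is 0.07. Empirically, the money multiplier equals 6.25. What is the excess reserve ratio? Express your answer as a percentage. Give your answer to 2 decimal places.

5.89%

Using m = 6.25. Since m = (1 + c)/(c + rr + e), the denominator satisfies c + rr + e = (1 + c)/m = (1 + 0.037) / 6.25 = 0.165920.
With c = 0.037 and rr = 0.07, the excess reserve ratio is 0.165920 − 0.037 − 0.07 = 0.05892.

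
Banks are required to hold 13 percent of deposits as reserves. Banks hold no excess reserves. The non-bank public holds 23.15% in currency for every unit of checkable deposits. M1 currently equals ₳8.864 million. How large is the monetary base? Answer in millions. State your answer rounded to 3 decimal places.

₳2.602 million

The money multiplier is m = (1 + c) / (rr + c) = (1 + 0.2315) / (0.13 + 0.2315) ≈ 3.40664.
MB = M / m = 8.864 / 3.40664 ≈ 2.602 million.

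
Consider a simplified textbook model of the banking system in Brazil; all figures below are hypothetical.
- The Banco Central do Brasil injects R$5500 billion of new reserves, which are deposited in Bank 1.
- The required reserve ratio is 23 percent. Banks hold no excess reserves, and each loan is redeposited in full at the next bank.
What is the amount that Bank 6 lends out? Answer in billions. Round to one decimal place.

Each bank lends a fraction (1 − rr) = 0.7700 of the deposit it receives, so Bank 6 receives 5500·0.7700^5 and lends 5500·0.7700^6 ≈ 1146.3231 billion.

R$1146.3 billion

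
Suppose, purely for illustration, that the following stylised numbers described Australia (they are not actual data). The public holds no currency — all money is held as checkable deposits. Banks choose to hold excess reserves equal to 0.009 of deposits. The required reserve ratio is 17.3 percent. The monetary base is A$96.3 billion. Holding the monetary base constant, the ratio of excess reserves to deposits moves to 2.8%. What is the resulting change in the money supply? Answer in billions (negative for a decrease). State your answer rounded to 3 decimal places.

-50.016 billion

Initially m₁ = 1 / (0.173 + 0.009) ≈ 5.494505, so M₁ = 5.494505 × 96.3 ≈ 529.1208 billion.
After the change m₂ = 1 / (0.173 + 0.028) ≈ 4.975124, so M₂ = 4.975124 × 96.3 ≈ 479.1044 billion.
ΔM = M₂ − M₁ = 479.1044 − 529.1208 = -50.0164 billion.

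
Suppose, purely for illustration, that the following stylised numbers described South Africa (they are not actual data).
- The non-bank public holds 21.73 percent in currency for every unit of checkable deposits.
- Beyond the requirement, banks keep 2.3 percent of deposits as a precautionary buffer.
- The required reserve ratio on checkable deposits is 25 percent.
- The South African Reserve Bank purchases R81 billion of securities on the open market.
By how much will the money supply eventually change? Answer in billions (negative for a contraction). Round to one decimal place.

R201.1 billion

The money multiplier is m = (1 + c) / (rr + e + c) = (1 + 0.2173) / (0.25 + 0.023 + 0.2173) ≈ 2.4828.
The purchase adds 81 billion of base, so ΔM = m × ΔMB = 2.4828 × (+81) = 201.1068 billion.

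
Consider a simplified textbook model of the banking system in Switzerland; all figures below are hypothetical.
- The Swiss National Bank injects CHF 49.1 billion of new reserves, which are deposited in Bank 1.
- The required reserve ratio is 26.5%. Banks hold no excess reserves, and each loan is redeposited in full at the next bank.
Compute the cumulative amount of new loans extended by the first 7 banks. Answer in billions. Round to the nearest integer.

CHF 120 billion

Bank i lends (1 − rr)^i of the original deposit: Bank 1 lends 49.1·0.7350 = 36.0885, Bank 2 lends 49.1·0.7350² ≈ 26.5250, and so on.
Summing a geometric series: total = 49.1·[0.7350·(1 − 0.7350^7) / (1 − 0.7350)] ≈ 120.4020 billion.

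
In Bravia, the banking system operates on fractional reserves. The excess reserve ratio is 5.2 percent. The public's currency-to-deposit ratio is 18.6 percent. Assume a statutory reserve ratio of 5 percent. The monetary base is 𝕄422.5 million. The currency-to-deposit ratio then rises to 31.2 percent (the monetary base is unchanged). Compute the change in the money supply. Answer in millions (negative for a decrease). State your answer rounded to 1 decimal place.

Initially m₁ = (1 + 0.186) / (0.05 + 0.052 + 0.186) ≈ 4.11806, so M₁ = 4.11806 × 422.5 ≈ 1739.8803 million.
After the change m₂ = (1 + 0.312) / (0.05 + 0.052 + 0.312) ≈ 3.16908, so M₂ = 3.16908 × 422.5 = 1338.9363 million.
ΔM = M₂ − M₁ = 1338.9363 − 1739.8803 = -400.944 million.

-400.9 million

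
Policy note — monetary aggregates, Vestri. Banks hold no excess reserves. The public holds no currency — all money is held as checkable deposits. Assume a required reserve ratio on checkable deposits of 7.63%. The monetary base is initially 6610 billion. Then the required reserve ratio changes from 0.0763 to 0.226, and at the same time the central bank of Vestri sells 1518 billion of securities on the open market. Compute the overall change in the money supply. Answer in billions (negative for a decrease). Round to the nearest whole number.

Before: m₁ = 1 / (0.0763) ≈ 13.10616, MB₁ = 6610, so M₁ = 13.10616 × 6610 = 86631.7176 billion.
After: m₂ = 1 / (0.226) ≈ 4.42478, MB₂ = 6610 − 1518 = 5092, so M₂ = 4.42478 × 5092 ≈ 22530.9798 billion.
ΔM = M₂ − M₁ = 22530.9798 − 86631.7176 = -64100.7378 billion.

-64101 billion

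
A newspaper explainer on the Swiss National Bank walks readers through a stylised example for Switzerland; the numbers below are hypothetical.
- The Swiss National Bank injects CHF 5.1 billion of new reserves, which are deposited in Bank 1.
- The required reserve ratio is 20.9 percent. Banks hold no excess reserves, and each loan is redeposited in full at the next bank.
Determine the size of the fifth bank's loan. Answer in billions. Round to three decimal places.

Each bank lends a fraction (1 − rr) = 0.7910 of the deposit it receives, so Bank 5 receives 5.1·0.7910^4 and lends 5.1·0.7910^5 ≈ 1.5793 billion.

CHF 1.579 billion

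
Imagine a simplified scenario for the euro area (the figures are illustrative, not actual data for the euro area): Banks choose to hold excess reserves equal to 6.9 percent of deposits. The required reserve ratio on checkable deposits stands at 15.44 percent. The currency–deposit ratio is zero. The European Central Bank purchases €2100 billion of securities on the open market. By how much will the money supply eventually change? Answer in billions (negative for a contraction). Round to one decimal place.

The money multiplier is m = 1 / (rr + e) = 1 / (0.1544 + 0.069) ≈ 4.476276.
The purchase adds 2100 billion of base, so ΔM = m × ΔMB = 4.476276 × (+2100) = 9400.1796 billion.

€9400.2 billion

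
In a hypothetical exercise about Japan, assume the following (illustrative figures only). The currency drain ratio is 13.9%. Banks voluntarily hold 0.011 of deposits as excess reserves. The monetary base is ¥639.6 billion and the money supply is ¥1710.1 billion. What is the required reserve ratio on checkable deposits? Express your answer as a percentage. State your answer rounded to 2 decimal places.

27.60%

Using m = M/MB = 1710.1/639.6 ≈ 2.673702. Since m = (1 + c)/(c + rr + e), the denominator satisfies c + rr + e = (1 + c)/m = (1 + 0.139) / 2.673702 ≈ 0.426001.
With c = 0.139 and e = 0.011, the required reserve ratio on checkable deposits is 0.426001 − 0.139 − 0.011 = 0.276001.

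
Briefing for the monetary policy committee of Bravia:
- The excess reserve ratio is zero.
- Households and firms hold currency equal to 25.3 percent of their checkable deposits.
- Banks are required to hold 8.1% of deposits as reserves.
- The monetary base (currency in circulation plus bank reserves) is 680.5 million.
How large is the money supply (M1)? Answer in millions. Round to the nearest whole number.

2553 million

The money multiplier is m = (1 + c) / (rr + c) = (1 + 0.253) / (0.081 + 0.253) ≈ 3.7515.
So M = m × MB = 3.7515 × 680.5 ≈ 2552.8958 million.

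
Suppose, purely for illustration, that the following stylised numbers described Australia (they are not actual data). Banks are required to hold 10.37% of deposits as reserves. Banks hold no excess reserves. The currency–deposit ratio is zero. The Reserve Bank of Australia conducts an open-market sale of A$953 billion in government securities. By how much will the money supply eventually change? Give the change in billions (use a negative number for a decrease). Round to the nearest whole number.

-9190 billion

The simple money multiplier is m = 1/rr = 1/0.1037 ≈ 9.6432.
An open-market sale reduces the monetary base by 953 billion, so ΔM = m × ΔMB = 9.6432 × (−953) = -9189.9696 billion.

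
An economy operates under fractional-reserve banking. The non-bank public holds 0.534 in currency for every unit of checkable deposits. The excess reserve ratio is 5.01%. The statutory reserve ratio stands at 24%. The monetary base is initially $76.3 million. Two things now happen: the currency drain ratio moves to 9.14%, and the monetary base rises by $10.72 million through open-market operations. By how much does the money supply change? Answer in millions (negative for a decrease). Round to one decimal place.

Before: m₁ = (1 + 0.534) / (0.24 + 0.0501 + 0.534) ≈ 1.8614, MB₁ = 76.3, so M₁ = 1.8614 × 76.3 ≈ 142.0248 million.
After: m₂ = (1 + 0.0914) / (0.24 + 0.0501 + 0.0914) ≈ 2.8608, MB₂ = 76.3 + 10.72 = 87.02, so M₂ = 2.8608 × 87.02 ≈ 248.9468 million.
ΔM = M₂ − M₁ = 248.9468 − 142.0248 = 106.922 million.

$106.9 million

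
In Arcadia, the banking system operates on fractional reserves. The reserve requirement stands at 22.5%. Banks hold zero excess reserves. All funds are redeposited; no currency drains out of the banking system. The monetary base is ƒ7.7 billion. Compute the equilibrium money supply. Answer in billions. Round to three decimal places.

With no currency drain or excess reserves, the money multiplier is m = 1/rr = 1/0.225 ≈ 4.44444.
Money supply M = m × MB = 4.44444 × 7.7 ≈ 34.2222 billion.

ƒ34.222 billion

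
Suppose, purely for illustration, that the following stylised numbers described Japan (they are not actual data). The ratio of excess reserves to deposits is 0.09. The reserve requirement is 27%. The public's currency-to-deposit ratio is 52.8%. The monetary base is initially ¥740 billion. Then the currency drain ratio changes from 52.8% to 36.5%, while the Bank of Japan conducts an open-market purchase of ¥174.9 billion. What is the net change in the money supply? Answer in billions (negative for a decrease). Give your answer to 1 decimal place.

Before: m₁ = (1 + 0.528) / (0.27 + 0.09 + 0.528) ≈ 1.72072, MB₁ = 740, so M₁ = 1.72072 × 740 = 1273.3328 billion.
After: m₂ = (1 + 0.365) / (0.27 + 0.09 + 0.365) ≈ 1.88276, MB₂ = 740 + 174.9 = 914.9, so M₂ = 1.88276 × 914.9 ≈ 1722.5371 billion.
ΔM = M₂ − M₁ = 1722.5371 − 1273.3328 = 449.2043 billion.

¥449.2 billion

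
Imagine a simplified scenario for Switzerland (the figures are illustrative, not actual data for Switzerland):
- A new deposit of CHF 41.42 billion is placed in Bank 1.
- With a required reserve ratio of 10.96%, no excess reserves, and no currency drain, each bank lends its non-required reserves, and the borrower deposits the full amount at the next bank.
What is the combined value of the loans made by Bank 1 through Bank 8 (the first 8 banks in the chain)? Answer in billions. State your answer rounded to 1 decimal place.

Bank i lends (1 − rr)^i of the original deposit: Bank 1 lends 41.42·0.8904 ≈ 36.8804, Bank 2 lends 41.42·0.8904² ≈ 32.8383, and so on.
Summing a geometric series: total = 41.42·[0.8904·(1 − 0.8904^8) / (1 − 0.8904)] ≈ 203.5566 billion.

CHF 203.6 billion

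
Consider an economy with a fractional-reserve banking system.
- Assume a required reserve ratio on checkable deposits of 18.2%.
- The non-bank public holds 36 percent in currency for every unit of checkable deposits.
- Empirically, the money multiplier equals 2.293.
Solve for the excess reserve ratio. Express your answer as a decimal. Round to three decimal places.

0.051

Using m = 2.293. Since m = (1 + c)/(c + rr + e), the denominator satisfies c + rr + e = (1 + c)/m = (1 + 0.36) / 2.293 ≈ 0.593109.
With c = 0.36 and rr = 0.182, the excess reserve ratio is 0.593109 − 0.36 − 0.182 = 0.051109.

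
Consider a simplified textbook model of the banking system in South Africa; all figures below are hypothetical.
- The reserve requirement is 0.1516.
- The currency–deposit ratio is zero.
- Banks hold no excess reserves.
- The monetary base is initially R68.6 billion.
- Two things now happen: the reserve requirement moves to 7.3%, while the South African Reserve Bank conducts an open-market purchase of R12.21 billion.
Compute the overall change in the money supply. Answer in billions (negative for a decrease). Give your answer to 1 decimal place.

R654.5 billion

Before: m₁ = 1 / (0.1516) ≈ 6.5963, MB₁ = 68.6, so M₁ = 6.5963 × 68.6 ≈ 452.5062 billion.
After: m₂ = 1 / (0.073) ≈ 13.6986, MB₂ = 68.6 + 12.21 = 80.81, so M₂ = 13.6986 × 80.81 ≈ 1106.9839 billion.
ΔM = M₂ − M₁ = 1106.9839 − 452.5062 = 654.4777 billion.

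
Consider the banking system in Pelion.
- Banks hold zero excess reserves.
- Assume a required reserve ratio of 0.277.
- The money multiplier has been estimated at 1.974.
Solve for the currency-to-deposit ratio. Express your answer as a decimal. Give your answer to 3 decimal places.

Using m = 1.974. From m = (1 + c)/(c + rr + e), rearranging gives 1 + c = m·(c + rr + e), so c·(1 − m) = m·(rr + e) − 1.
Hence c = [m·(rr + e) − 1]/(1 − m) = [1.974 × (0.277 + 0) − 1] / (1 − 1.974) ≈ 0.465300.

0.465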